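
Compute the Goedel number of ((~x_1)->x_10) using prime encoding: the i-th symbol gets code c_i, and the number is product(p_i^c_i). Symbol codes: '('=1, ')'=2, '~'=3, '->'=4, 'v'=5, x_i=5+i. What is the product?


Formula: ((~x_1)->x_10)
Symbol codes: [1, 1, 3, 6, 2, 4, 15, 2]
Primes: [2, 3, 5, 7, 11, 13, 17, 19]
p_1^1 = 2^1 = 2
p_2^1 = 3^1 = 3
p_3^3 = 5^3 = 125
p_4^6 = 7^6 = 117649
p_5^2 = 11^2 = 121
p_6^4 = 13^4 = 28561
p_7^15 = 17^15 = 2862423051509815793
p_8^2 = 19^2 = 361
Product = 315100654751542238835139869688452750

315100654751542238835139869688452750


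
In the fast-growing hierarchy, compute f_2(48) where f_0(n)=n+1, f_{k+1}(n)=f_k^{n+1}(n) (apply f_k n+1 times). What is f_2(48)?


f_2(48) = f_1^49(48)
f_1(m) = 2m + 1.
Iterating: f_1^k(n) = 2^k*(n+1) - 1.
f_2(48) = 2^49*(48+1) - 1 = 562949953421312*49 - 1 = 27584547717644287

27584547717644287


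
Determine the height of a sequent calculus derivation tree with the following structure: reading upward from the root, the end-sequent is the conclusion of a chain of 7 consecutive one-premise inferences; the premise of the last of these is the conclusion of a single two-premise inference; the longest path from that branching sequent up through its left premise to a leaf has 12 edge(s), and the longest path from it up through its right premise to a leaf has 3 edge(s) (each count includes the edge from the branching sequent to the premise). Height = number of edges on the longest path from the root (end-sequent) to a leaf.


Longest path through the left premise: 12 edges (measured from the branching sequent)
Longest path through the right premise: 3 edges
Height of the subtree rooted at the branching sequent: max(12, 3) = 12
The branching sequent sits 7 edges above the root (the chain of one-premise inferences), so height = 12 + 7 = 19

19


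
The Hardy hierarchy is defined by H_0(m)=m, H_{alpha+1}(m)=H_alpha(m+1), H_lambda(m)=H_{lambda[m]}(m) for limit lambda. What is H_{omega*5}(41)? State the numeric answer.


H_{omega*5}(41):
For the Hardy hierarchy, H_{omega*k}(n) = 2^k * n.
2^5 = 32.
32 * 41 = 1312

1312


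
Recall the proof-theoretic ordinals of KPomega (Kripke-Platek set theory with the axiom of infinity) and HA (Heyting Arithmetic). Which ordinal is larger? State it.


Proof-theoretic ordinal of KPomega (Kripke-Platek set theory with the axiom of infinity): psi_0(epsilon_{Omega+1})
Proof-theoretic ordinal of HA (Heyting Arithmetic): epsilon_0
Comparing: epsilon_0 < psi_0(epsilon_{Omega+1}).
The larger ordinal is psi_0(epsilon_{Omega+1}) (from KPomega (Kripke-Platek set theory with the axiom of infinity)).

psi_0(epsilon_{Omega+1})


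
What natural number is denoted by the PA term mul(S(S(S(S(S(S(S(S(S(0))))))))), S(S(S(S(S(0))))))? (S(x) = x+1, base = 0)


mul(S^9(0), S^5(0)):
S^9(0) = 9
S^5(0) = 5
9 * 5 = 45

45


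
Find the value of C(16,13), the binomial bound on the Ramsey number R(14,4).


R(14,4) <= C(14+4-2, 14-1) = C(16, 13)
C(16, 13) = 16! / (13! * 3!)
= 560

560


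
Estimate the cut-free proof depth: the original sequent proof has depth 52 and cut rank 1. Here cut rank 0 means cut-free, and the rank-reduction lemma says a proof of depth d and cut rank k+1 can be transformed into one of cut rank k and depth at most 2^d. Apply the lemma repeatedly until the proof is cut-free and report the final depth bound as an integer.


Each rank reduction sends depth d to at most 2^d; cut rank r needs r reductions.
2_0(52) = 52
2_1(52) = 2^52 = 4503599627370496
Cut-free depth bound = 4503599627370496

4503599627370496


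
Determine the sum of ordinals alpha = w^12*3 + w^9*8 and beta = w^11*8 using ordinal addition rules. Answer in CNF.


Ordinal addition (w^12*3 + w^9*8) + w^11*8:
alpha's leading term has exponent 12 > beta's exponent 11, so it survives.
alpha's tail term has exponent 9 < beta's exponent 11, so it is absorbed by beta.
In ordinal addition, any term followed by a strictly larger-exponent term is absorbed.
Result = w^12*3 + w^11*8

w^12*3 + w^11*8


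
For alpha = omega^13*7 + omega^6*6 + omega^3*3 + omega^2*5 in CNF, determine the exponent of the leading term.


CNF: omega^13*7 + omega^6*6 + omega^3*3 + omega^2*5
The leading term is omega^13*7, which has exponent 13.

13


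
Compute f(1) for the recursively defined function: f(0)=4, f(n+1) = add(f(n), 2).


f(0) = 4
f(1) = add(f(0), 2) = add(4, 2) = 6


6


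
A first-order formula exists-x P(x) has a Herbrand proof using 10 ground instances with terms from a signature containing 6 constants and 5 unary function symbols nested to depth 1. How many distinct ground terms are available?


Herbrand terms by depth:
Depth 0: 6 constants
Depth 1: 30 new terms (running total: 36)
Total distinct ground terms = 36

36


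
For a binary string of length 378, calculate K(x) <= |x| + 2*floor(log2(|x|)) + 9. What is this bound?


floor(log2(378)) = 8
2 * 8 = 16
K(x) <= 378 + 16 + 9 = 403

403


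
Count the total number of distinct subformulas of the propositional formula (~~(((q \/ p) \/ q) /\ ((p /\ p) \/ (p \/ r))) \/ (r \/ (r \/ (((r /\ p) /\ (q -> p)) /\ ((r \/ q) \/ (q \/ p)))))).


Formula: (~~(((q \/ p) \/ q) /\ ((p /\ p) \/ (p \/ r))) \/ (r \/ (r \/ (((r /\ p) /\ (q -> p)) /\ ((r \/ q) \/ (q \/ p))))))
Subformulas found:
  1. r
  2. q
  3. p
  4. (q \/ p)
  5. (r /\ p)
  6. (q -> p)
  7. (r \/ q)
  8. (p /\ p)
  9. (p \/ r)
  10. ((q \/ p) \/ q)
  11. ((p /\ p) \/ (p \/ r))
  12. ((r \/ q) \/ (q \/ p))
  13. ((r /\ p) /\ (q -> p))
  14. (((q \/ p) \/ q) /\ ((p /\ p) \/ (p \/ r)))
  15. ~(((q \/ p) \/ q) /\ ((p /\ p) \/ (p \/ r)))
  16. ~~(((q \/ p) \/ q) /\ ((p /\ p) \/ (p \/ r)))
  17. (((r /\ p) /\ (q -> p)) /\ ((r \/ q) \/ (q \/ p)))
  18. (r \/ (((r /\ p) /\ (q -> p)) /\ ((r \/ q) \/ (q \/ p))))
  19. (r \/ (r \/ (((r /\ p) /\ (q -> p)) /\ ((r \/ q) \/ (q \/ p)))))
  20. (~~(((q \/ p) \/ q) /\ ((p /\ p) \/ (p \/ r))) \/ (r \/ (r \/ (((r /\ p) /\ (q -> p)) /\ ((r \/ q) \/ (q \/ p))))))
Total distinct subformulas = 20

20


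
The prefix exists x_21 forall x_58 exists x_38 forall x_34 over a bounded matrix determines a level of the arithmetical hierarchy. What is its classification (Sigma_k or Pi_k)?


Leading quantifier is exists, so the class is Sigma.
Number of quantifier blocks = alternations + 1 = 3 + 1 = 4.
Classification: Sigma_4

Sigma_4


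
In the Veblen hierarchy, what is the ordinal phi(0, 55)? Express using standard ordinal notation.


phi(0, 55):
phi(0, beta) = omega^beta by definition.
phi(0, 55) = omega^55

omega^55


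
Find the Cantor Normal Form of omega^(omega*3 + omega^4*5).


omega^(omega*3 + omega^4*5):
In ordinal addition a term is absorbed by a following term of strictly larger exponent: 1 < 4, so omega*3 + omega^4*5 = omega^4*5.
omega raised to a CNF ordinal is a single CNF term: Result = omega^(omega^4*5)

omega^(omega^4*5)


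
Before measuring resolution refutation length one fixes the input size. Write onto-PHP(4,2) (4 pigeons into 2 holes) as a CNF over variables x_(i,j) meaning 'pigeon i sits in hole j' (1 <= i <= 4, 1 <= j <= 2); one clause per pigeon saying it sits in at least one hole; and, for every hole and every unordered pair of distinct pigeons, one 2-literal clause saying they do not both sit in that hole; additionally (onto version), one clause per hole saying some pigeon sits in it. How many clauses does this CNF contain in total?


onto-PHP(4,2): 4 pigeons, 2 holes, 4*2 = 8 variables.
- pigeon clauses: one per pigeon -> 4 clauses
- hole clauses: 2 holes * C(4,2) = 2 * 6 -> 12 clauses
- onto clauses: one per hole -> 2 clauses
Total clauses = 4 + 12 + 2 = 18

18


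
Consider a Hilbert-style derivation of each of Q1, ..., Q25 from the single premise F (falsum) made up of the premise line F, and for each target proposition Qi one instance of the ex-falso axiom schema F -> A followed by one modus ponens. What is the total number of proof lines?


Ex falso, line by line:
- 1 premise line (F)
- 25 targets, each needing 1 axiom instance (F -> Qi) + 1 MP = 2 lines: 2 * 25 = 50
Total = 1 + 50 = 51 lines.

51


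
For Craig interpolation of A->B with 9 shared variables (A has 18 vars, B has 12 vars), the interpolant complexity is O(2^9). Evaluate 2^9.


Shared atoms = 9
Craig interpolant size bound = 2^9
= 512

512


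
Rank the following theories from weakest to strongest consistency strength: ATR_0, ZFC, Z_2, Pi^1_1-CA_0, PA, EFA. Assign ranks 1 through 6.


Ordering by consistency strength:
1. EFA
2. PA
3. ATR_0
4. Pi^1_1-CA_0
5. Z_2
6. ZFC


ATR_0=3, ZFC=6, Z_2=5, Pi^1_1-CA_0=4, PA=2, EFA=1


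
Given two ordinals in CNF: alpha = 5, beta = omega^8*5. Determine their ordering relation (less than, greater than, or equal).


Compare term by term from highest exponent:
alpha = 5
beta = omega^8*5
Term 1: alpha has omega^0*5, beta has omega^8*5
Result: alpha < beta

alpha < beta


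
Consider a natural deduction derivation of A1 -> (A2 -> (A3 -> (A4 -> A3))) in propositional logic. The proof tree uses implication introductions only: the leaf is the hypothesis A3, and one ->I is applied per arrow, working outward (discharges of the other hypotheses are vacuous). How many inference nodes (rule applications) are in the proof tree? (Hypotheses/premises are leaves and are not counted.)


The formula has 4 arrows (->); its innermost consequent A3 is one of the antecedents,
so the proof starts from the hypothesis leaf A3 (not a rule application) and closes one arrow per ->I.
Building A1 -> (A2 -> (A3 -> (A4 -> A3))) therefore takes 4 nested implication introductions.
Total inference nodes = 4

4


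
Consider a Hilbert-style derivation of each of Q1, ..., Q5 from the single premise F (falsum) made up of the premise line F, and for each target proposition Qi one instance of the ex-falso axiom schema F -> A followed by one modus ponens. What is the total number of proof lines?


Ex falso, line by line:
- 1 premise line (F)
- 5 targets, each needing 1 axiom instance (F -> Qi) + 1 MP = 2 lines: 2 * 5 = 10
Total = 1 + 10 = 11 lines.

11


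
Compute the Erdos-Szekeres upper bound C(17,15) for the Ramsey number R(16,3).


R(16,3) <= C(16+3-2, 16-1) = C(17, 15)
C(17, 15) = 17! / (15! * 2!)
= 136

136


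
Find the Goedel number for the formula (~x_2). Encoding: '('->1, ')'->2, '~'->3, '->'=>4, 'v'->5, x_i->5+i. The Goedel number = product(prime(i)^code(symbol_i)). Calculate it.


Formula: (~x_2)
Symbol codes: [1, 3, 7, 2]
Primes: [2, 3, 5, 7]
p_1^1 = 2^1 = 2
p_2^3 = 3^3 = 27
p_3^7 = 5^7 = 78125
p_4^2 = 7^2 = 49
Product = 206718750

206718750


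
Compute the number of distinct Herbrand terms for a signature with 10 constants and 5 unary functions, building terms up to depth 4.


Herbrand terms by depth:
Depth 0: 10 constants
Depth 1: 50 new terms (running total: 60)
Depth 2: 250 new terms (running total: 310)
Depth 3: 1250 new terms (running total: 1560)
Depth 4: 6250 new terms (running total: 7810)
Total distinct ground terms = 7810

7810


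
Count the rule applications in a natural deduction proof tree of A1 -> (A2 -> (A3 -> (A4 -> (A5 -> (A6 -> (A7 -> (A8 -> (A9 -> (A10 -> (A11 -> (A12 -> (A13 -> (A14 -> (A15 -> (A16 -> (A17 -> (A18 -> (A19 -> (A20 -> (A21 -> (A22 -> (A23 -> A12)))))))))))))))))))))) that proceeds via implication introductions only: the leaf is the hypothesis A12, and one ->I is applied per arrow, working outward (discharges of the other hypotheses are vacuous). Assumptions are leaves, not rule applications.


The formula has 23 arrows (->); its innermost consequent A12 is one of the antecedents,
so the proof starts from the hypothesis leaf A12 (not a rule application) and closes one arrow per ->I.
Building A1 -> (A2 -> (A3 -> (A4 -> (A5 -> (A6 -> (A7 -> (A8 -> (A9 -> (A10 -> (A11 -> (A12 -> (A13 -> (A14 -> (A15 -> (A16 -> (A17 -> (A18 -> (A19 -> (A20 -> (A21 -> (A22 -> (A23 -> A12)))))))))))))))))))))) therefore takes 23 nested implication introductions.
Total inference nodes = 23

23


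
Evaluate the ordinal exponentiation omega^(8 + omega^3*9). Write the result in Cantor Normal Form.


omega^(8 + omega^3*9):
In ordinal addition a term is absorbed by a following term of strictly larger exponent: 0 < 3, so 8 + omega^3*9 = omega^3*9.
omega raised to a CNF ordinal is a single CNF term: Result = omega^(omega^3*9)

omega^(omega^3*9)


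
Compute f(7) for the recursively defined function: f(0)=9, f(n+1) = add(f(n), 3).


f(0) = 9
f(1) = add(f(0), 3) = add(9, 3) = 12
f(2) = add(f(1), 3) = add(12, 3) = 15
f(3) = add(f(2), 3) = add(15, 3) = 18
f(4) = add(f(3), 3) = add(18, 3) = 21
f(5) = add(f(4), 3) = add(21, 3) = 24
f(6) = add(f(5), 3) = add(24, 3) = 27
f(7) = add(f(6), 3) = add(27, 3) = 30


30


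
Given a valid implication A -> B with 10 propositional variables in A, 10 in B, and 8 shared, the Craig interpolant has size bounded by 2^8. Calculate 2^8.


Shared atoms = 8
Craig interpolant size bound = 2^8
= 256

256


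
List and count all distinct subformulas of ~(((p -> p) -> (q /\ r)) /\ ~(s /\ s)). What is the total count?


Formula: ~(((p -> p) -> (q /\ r)) /\ ~(s /\ s))
Subformulas found:
  1. q
  2. s
  3. r
  4. p
  5. (q /\ r)
  6. (p -> p)
  7. (s /\ s)
  8. ~(s /\ s)
  9. ((p -> p) -> (q /\ r))
  10. (((p -> p) -> (q /\ r)) /\ ~(s /\ s))
  11. ~(((p -> p) -> (q /\ r)) /\ ~(s /\ s))
Total distinct subformulas = 11

11


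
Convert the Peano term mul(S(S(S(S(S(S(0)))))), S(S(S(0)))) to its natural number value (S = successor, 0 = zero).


mul(S^6(0), S^3(0)):
S^6(0) = 6
S^3(0) = 3
6 * 3 = 18

18


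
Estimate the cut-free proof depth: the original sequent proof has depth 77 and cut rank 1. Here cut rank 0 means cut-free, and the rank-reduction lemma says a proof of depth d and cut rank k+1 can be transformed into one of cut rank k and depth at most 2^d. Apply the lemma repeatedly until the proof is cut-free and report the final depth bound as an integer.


Each rank reduction sends depth d to at most 2^d; cut rank r needs r reductions.
2_0(77) = 77
2_1(77) = 2^77 = 151115727451828646838272
Cut-free depth bound = 151115727451828646838272

151115727451828646838272


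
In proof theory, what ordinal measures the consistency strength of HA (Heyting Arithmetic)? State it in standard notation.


The proof-theoretic ordinal of HA (Heyting Arithmetic) is a standard result in ordinal analysis.
This ordinal is the supremum of order types of primitive recursive well-orderings
that the theory can prove to be well-ordered.
For HA (Heyting Arithmetic), the proof-theoretic ordinal is epsilon_0.

epsilon_0


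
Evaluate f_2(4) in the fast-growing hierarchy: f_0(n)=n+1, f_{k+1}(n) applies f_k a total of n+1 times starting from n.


f_2(4) = f_1^5(4)
f_1(m) = 2m + 1.
Iterating: f_1^k(n) = 2^k*(n+1) - 1.
f_2(4) = 2^5*(4+1) - 1 = 32*5 - 1 = 159

159


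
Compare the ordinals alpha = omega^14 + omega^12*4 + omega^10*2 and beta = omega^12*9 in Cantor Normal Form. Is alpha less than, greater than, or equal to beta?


Compare term by term from highest exponent:
alpha = omega^14 + omega^12*4 + omega^10*2
beta = omega^12*9
Term 1: alpha has omega^14*1, beta has omega^12*9
Term 2: alpha has omega^12*4, beta has omega^0*0
Term 3: alpha has omega^10*2, beta has omega^0*0
Result: alpha > beta

alpha > beta


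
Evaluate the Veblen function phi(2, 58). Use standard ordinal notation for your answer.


phi(2, 58):
phi(2, beta) = zeta_beta (the beta-th zeta number, fixed point of epsilon).
phi(2, 58) = zeta_58

zeta_58


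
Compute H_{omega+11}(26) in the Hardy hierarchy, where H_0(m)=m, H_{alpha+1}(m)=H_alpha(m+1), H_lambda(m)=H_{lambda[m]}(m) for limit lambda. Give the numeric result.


H_{omega+11}(26):
Unwind the 11 successor steps: H_{omega+11}(26) = H_omega(26+11) = H_omega(37).
H_omega(m) = H_m(m) = m + m = 2m.
Result = 2 * 37 = 74

74


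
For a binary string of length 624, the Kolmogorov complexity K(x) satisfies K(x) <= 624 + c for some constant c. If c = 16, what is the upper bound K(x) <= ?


K(x) <= |x| + c = 624 + 16 = 640

640


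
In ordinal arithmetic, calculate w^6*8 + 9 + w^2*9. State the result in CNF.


Ordinal addition (w^6*8 + 9) + w^2*9:
alpha's leading term has exponent 6 > beta's exponent 2, so it survives.
alpha's tail term has exponent 0 < beta's exponent 2, so it is absorbed by beta.
In ordinal addition, any term followed by a strictly larger-exponent term is absorbed.
Result = w^6*8 + w^2*9

w^6*8 + w^2*9


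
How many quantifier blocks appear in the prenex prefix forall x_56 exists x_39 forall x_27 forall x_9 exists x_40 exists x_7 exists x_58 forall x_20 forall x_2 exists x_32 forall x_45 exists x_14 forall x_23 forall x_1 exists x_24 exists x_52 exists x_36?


Alternations = 9.
Blocks = alternations + 1 = 10

10


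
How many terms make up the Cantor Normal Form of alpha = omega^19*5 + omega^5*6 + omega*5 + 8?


CNF: omega^19*5 + omega^5*6 + omega*5 + 8
Count the summands separated by '+':
  term 1: omega^19*5
  term 2: omega^5*6
  term 3: omega*5
  term 4: 8
Total terms = 4

4


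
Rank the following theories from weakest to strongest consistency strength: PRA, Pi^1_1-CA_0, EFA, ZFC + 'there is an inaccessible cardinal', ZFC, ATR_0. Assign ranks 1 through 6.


Ordering by consistency strength:
1. EFA
2. PRA
3. ATR_0
4. Pi^1_1-CA_0
5. ZFC
6. ZFC + 'there is an inaccessible cardinal'


PRA=2, Pi^1_1-CA_0=4, EFA=1, ZFC + 'there is an inaccessible cardinal'=6, ZFC=5, ATR_0=3


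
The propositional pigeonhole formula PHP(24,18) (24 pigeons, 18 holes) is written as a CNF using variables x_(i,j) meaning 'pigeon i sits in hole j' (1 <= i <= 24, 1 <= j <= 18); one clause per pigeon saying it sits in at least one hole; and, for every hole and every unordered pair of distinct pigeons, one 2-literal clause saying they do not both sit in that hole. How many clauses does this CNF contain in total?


PHP(24,18): 24 pigeons, 18 holes, 24*18 = 432 variables.
- pigeon clauses: one per pigeon -> 24 clauses
- hole clauses: 18 holes * C(24,2) = 18 * 276 -> 4968 clauses
Total clauses = 24 + 4968 = 4992

4992


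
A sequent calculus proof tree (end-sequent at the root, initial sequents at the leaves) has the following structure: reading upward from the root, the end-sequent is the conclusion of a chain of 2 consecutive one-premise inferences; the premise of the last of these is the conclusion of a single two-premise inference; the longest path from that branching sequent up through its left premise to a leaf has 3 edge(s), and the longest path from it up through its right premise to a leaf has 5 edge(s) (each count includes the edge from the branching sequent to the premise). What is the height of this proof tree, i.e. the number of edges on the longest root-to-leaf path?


Longest path through the left premise: 3 edges (measured from the branching sequent)
Longest path through the right premise: 5 edges
Height of the subtree rooted at the branching sequent: max(3, 5) = 5
The branching sequent sits 2 edges above the root (the chain of one-premise inferences), so height = 5 + 2 = 7

7


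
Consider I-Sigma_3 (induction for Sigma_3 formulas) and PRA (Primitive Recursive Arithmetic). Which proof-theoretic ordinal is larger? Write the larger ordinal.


Proof-theoretic ordinal of I-Sigma_3 (induction for Sigma_3 formulas): omega^(omega^(omega^omega))
Proof-theoretic ordinal of PRA (Primitive Recursive Arithmetic): omega^omega
Comparing: omega^omega < omega^(omega^(omega^omega)).
The larger ordinal is omega^(omega^(omega^omega)) (from I-Sigma_3 (induction for Sigma_3 formulas)).

omega^(omega^(omega^omega))


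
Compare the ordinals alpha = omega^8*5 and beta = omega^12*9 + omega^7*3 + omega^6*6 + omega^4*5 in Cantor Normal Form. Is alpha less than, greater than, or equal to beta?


Compare term by term from highest exponent:
alpha = omega^8*5
beta = omega^12*9 + omega^7*3 + omega^6*6 + omega^4*5
Term 1: alpha has omega^8*5, beta has omega^12*9
Term 2: alpha has omega^0*0, beta has omega^7*3
Term 3: alpha has omega^0*0, beta has omega^6*6
Term 4: alpha has omega^0*0, beta has omega^4*5
Result: alpha < beta

alpha < beta


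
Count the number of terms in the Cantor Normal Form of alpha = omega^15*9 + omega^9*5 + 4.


CNF: omega^15*9 + omega^9*5 + 4
Count the summands separated by '+':
  term 1: omega^15*9
  term 2: omega^9*5
  term 3: 4
Total terms = 3

3


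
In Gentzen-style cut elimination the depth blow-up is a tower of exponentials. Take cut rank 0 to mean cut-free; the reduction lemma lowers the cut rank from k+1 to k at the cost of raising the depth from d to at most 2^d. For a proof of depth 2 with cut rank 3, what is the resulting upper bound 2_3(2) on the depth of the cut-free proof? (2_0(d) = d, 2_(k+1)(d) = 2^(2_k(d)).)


Each rank reduction sends depth d to at most 2^d; cut rank r needs r reductions.
2_0(2) = 2
2_1(2) = 2^2 = 4
2_2(2) = 2^4 = 16
2_3(2) = 2^16 = 65536
Cut-free depth bound = 65536

65536


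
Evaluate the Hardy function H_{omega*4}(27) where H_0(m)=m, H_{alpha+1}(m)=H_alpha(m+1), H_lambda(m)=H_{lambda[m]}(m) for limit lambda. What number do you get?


H_{omega*4}(27):
For the Hardy hierarchy, H_{omega*k}(n) = 2^k * n.
2^4 = 16.
16 * 27 = 432

432


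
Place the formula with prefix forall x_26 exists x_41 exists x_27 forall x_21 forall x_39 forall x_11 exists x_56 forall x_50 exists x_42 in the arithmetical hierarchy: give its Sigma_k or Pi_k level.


Leading quantifier is forall, so the class is Pi.
Number of quantifier blocks = alternations + 1 = 5 + 1 = 6.
Classification: Pi_6

Pi_6


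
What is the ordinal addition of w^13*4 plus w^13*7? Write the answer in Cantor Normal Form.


Ordinal addition w^13*4 + w^13*7:
Both terms have the same exponent 13.
w^e*c + w^e*d = w^e*(c+d).
Result = w^13*(4+7) = w^13*11

w^13*11


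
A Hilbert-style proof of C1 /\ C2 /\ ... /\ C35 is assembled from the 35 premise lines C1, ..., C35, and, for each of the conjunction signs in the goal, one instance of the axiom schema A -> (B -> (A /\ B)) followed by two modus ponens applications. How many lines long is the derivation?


Conjoining 35 premises:
- 35 premise lines
- the goal has 34 conjunction signs; each costs 1 axiom instance + 2 MP = 3 lines: 3 * 34 = 102
Total = 35 + 102 = 137 lines.

137


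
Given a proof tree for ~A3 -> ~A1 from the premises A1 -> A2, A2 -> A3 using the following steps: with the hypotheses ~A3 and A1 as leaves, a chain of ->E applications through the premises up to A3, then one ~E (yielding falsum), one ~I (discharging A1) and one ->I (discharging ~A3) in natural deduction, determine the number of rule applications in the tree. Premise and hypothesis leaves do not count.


From hypothesis A1, 2 ->E steps along the 2 premises yield A3.
~E with hypothesis ~A3 gives falsum (1 node); ~I discharging A1 gives ~A1 (1 node); ->I discharging ~A3 gives the goal (1 node).
Total = 2 + 3 = 5 inference nodes.

5


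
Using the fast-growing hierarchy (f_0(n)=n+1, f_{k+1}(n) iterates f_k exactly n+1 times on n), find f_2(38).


f_2(38) = f_1^39(38)
f_1(m) = 2m + 1.
Iterating: f_1^k(n) = 2^k*(n+1) - 1.
f_2(38) = 2^39*(38+1) - 1 = 549755813888*39 - 1 = 21440476741631

21440476741631


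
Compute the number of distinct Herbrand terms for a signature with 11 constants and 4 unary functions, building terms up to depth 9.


Herbrand terms by depth:
Depth 0: 11 constants
Depth 1: 44 new terms (running total: 55)
Depth 2: 176 new terms (running total: 231)
Depth 3: 704 new terms (running total: 935)
Depth 4: 2816 new terms (running total: 3751)
Depth 5: 11264 new terms (running total: 15015)
Depth 6: 45056 new terms (running total: 60071)
Depth 7: 180224 new terms (running total: 240295)
Depth 8: 720896 new terms (running total: 961191)
Depth 9: 2883584 new terms (running total: 3844775)
Total distinct ground terms = 3844775

3844775


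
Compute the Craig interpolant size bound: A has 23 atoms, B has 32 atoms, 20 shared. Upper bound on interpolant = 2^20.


Shared atoms = 20
Craig interpolant size bound = 2^20
= 1048576

1048576


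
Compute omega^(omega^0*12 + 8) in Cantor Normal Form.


omega^(omega^0*12 + 8):
omega^0 = 1, so the exponent is 12 + 8 = 20 (finite ordinal addition).
Result = omega^20, already a single CNF term.

omega^20


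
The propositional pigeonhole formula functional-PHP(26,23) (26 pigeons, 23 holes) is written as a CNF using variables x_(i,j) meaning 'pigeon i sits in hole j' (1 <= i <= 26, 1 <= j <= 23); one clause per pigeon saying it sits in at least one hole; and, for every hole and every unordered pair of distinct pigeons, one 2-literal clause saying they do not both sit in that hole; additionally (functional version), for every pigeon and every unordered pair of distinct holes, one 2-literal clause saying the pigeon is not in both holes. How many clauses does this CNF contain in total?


functional-PHP(26,23): 26 pigeons, 23 holes, 26*23 = 598 variables.
- pigeon clauses: one per pigeon -> 26 clauses
- hole clauses: 23 holes * C(26,2) = 23 * 325 -> 7475 clauses
- functional clauses: 26 pigeons * C(23,2) = 26 * 253 -> 6578 clauses
Total clauses = 26 + 7475 + 6578 = 14079

14079


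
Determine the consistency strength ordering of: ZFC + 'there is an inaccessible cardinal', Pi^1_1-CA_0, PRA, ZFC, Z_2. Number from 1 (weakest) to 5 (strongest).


Ordering by consistency strength:
1. PRA
2. Pi^1_1-CA_0
3. Z_2
4. ZFC
5. ZFC + 'there is an inaccessible cardinal'


ZFC + 'there is an inaccessible cardinal'=5, Pi^1_1-CA_0=2, PRA=1, ZFC=4, Z_2=3


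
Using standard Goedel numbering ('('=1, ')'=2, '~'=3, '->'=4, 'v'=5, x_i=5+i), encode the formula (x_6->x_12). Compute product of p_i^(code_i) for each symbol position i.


Formula: (x_6->x_12)
Symbol codes: [1, 11, 4, 17, 2]
Primes: [2, 3, 5, 7, 11]
p_1^1 = 2^1 = 2
p_2^11 = 3^11 = 177147
p_3^4 = 5^4 = 625
p_4^17 = 7^17 = 232630513987207
p_5^2 = 11^2 = 121
Product = 6232981896270378462386250

6232981896270378462386250


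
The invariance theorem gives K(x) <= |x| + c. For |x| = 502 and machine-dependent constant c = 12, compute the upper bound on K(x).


K(x) <= |x| + c = 502 + 12 = 514

514


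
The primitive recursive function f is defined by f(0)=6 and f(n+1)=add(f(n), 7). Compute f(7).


f(0) = 6
f(1) = add(f(0), 7) = add(6, 7) = 13
f(2) = add(f(1), 7) = add(13, 7) = 20
f(3) = add(f(2), 7) = add(20, 7) = 27
f(4) = add(f(3), 7) = add(27, 7) = 34
f(5) = add(f(4), 7) = add(34, 7) = 41
f(6) = add(f(5), 7) = add(41, 7) = 48
f(7) = add(f(6), 7) = add(48, 7) = 55


55


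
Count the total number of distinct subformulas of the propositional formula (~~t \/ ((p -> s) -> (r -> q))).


Formula: (~~t \/ ((p -> s) -> (r -> q)))
Subformulas found:
  1. q
  2. s
  3. r
  4. t
  5. p
  6. ~t
  7. ~~t
  8. (p -> s)
  9. (r -> q)
  10. ((p -> s) -> (r -> q))
  11. (~~t \/ ((p -> s) -> (r -> q)))
Total distinct subformulas = 11

11


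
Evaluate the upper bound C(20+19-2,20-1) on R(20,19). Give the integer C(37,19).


R(20,19) <= C(20+19-2, 20-1) = C(37, 19)
C(37, 19) = 37! / (19! * 18!)
= 17672631900

17672631900


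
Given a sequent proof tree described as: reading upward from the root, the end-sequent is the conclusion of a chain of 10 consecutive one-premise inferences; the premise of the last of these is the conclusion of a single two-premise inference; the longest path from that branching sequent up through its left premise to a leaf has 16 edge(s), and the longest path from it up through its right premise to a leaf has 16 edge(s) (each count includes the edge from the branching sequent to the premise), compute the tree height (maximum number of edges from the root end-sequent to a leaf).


Longest path through the left premise: 16 edges (measured from the branching sequent)
Longest path through the right premise: 16 edges
Height of the subtree rooted at the branching sequent: max(16, 16) = 16
The branching sequent sits 10 edges above the root (the chain of one-premise inferences), so height = 16 + 10 = 26

26


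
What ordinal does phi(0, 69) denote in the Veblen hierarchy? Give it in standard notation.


phi(0, 69):
phi(0, beta) = omega^beta by definition.
phi(0, 69) = omega^69

omega^69


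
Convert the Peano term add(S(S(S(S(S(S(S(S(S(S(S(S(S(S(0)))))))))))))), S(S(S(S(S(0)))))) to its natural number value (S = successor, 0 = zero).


add(S^14(0), S^5(0)):
S^14(0) = 14
S^5(0) = 5
14 + 5 = 19

19


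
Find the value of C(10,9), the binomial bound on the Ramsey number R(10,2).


R(10,2) <= C(10+2-2, 10-1) = C(10, 9)
C(10, 9) = 10! / (9! * 1!)
= 10

10


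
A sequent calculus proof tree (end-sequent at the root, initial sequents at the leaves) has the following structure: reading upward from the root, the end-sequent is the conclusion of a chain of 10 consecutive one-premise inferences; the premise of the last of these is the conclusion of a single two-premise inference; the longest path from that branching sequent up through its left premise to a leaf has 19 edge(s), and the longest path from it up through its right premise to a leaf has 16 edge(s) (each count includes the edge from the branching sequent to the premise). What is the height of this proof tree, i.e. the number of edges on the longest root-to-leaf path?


Longest path through the left premise: 19 edges (measured from the branching sequent)
Longest path through the right premise: 16 edges
Height of the subtree rooted at the branching sequent: max(19, 16) = 19
The branching sequent sits 10 edges above the root (the chain of one-premise inferences), so height = 19 + 10 = 29

29


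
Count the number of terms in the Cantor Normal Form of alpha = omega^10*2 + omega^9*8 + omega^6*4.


CNF: omega^10*2 + omega^9*8 + omega^6*4
Count the summands separated by '+':
  term 1: omega^10*2
  term 2: omega^9*8
  term 3: omega^6*4
Total terms = 3

3


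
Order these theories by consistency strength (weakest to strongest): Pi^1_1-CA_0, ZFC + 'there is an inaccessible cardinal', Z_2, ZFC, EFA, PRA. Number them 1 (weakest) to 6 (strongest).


Ordering by consistency strength:
1. EFA
2. PRA
3. Pi^1_1-CA_0
4. Z_2
5. ZFC
6. ZFC + 'there is an inaccessible cardinal'


Pi^1_1-CA_0=3, ZFC + 'there is an inaccessible cardinal'=6, Z_2=4, ZFC=5, EFA=1, PRA=2


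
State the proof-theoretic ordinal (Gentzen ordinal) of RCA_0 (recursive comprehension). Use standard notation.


The proof-theoretic ordinal of RCA_0 (recursive comprehension) is a standard result in ordinal analysis.
This ordinal is the supremum of order types of primitive recursive well-orderings
that the theory can prove to be well-ordered.
For RCA_0 (recursive comprehension), the proof-theoretic ordinal is omega^omega.

omega^omega


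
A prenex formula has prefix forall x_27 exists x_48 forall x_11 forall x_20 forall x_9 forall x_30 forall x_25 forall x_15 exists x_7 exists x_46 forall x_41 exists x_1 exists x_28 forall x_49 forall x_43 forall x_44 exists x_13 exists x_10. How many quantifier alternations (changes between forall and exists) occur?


Walk the prefix and count type changes:
  position 1: forall -> exists <-- alternation
  position 2: exists -> forall <-- alternation
  position 3: forall -> forall
  position 4: forall -> forall
  position 5: forall -> forall
  position 6: forall -> forall
  position 7: forall -> forall
  position 8: forall -> exists <-- alternation
  position 9: exists -> exists
  position 10: exists -> forall <-- alternation
  position 11: forall -> exists <-- alternation
  position 12: exists -> exists
  position 13: exists -> forall <-- alternation
  position 14: forall -> forall
  position 15: forall -> forall
  position 16: forall -> exists <-- alternation
  position 17: exists -> exists
Total alternations = 7

7


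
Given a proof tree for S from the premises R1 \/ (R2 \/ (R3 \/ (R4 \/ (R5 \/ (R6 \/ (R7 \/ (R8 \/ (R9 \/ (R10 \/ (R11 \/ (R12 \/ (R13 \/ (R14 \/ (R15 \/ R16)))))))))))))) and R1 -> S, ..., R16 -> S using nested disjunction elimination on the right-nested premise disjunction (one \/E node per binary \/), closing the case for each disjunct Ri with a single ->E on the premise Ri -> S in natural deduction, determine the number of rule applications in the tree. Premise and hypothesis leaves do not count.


The premise R1 \/ (R2 \/ (R3 \/ (R4 \/ (R5 \/ (R6 \/ (R7 \/ (R8 \/ (R9 \/ (R10 \/ (R11 \/ (R12 \/ (R13 \/ (R14 \/ (R15 \/ R16)))))))))))))) contains 16 disjuncts, hence 15 binary \/ connectives.
- Each binary \/ is eliminated once: 15 \/E nodes.
- Each of the 16 cases Ri derives S by one ->E with Ri -> S: 16 ->E nodes.
Total = 15 + 16 = 31

31


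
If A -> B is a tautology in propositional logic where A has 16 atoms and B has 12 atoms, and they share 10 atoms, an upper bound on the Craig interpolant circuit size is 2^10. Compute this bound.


Shared atoms = 10
Craig interpolant size bound = 2^10
= 1024

1024


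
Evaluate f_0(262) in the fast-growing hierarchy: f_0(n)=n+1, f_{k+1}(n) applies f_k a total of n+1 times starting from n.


f_0(262) = 262 + 1 = 263

263


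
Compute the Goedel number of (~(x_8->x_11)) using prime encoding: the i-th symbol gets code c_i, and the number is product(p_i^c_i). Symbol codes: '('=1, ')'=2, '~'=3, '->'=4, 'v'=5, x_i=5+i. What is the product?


Formula: (~(x_8->x_11))
Symbol codes: [1, 3, 1, 13, 4, 16, 2, 2]
Primes: [2, 3, 5, 7, 11, 13, 17, 19]
p_1^1 = 2^1 = 2
p_2^3 = 3^3 = 27
p_3^1 = 5^1 = 5
p_4^13 = 7^13 = 96889010407
p_5^4 = 11^4 = 14641
p_6^16 = 13^16 = 665416609183179841
p_7^2 = 17^2 = 289
p_8^2 = 19^2 = 361
Product = 26589349130450944375631993513727742238610

26589349130450944375631993513727742238610


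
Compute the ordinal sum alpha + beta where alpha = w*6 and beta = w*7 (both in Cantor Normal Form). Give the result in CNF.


Ordinal addition w*6 + w*7:
Both terms have the same exponent 1.
w^e*c + w^e*d = w^e*(c+d).
Result = w^1*(6+7) = w*13

w*13


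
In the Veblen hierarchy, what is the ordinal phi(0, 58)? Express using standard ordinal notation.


phi(0, 58):
phi(0, beta) = omega^beta by definition.
phi(0, 58) = omega^58

omega^58


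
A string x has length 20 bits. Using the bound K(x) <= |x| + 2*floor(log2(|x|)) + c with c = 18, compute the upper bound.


floor(log2(20)) = 4
2 * 4 = 8
K(x) <= 20 + 8 + 18 = 46

46


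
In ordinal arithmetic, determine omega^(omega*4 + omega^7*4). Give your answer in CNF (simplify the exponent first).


omega^(omega*4 + omega^7*4):
In ordinal addition a term is absorbed by a following term of strictly larger exponent: 1 < 7, so omega*4 + omega^7*4 = omega^7*4.
omega raised to a CNF ordinal is a single CNF term: Result = omega^(omega^7*4)

omega^(omega^7*4)


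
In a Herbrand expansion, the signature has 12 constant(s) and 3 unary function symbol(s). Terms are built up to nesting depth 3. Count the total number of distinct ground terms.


Herbrand terms by depth:
Depth 0: 12 constants
Depth 1: 36 new terms (running total: 48)
Depth 2: 108 new terms (running total: 156)
Depth 3: 324 new terms (running total: 480)
Total distinct ground terms = 480

480


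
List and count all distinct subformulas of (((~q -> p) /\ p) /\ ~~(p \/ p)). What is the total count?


Formula: (((~q -> p) /\ p) /\ ~~(p \/ p))
Subformulas found:
  1. q
  2. p
  3. ~q
  4. (p \/ p)
  5. ~(p \/ p)
  6. (~q -> p)
  7. ~~(p \/ p)
  8. ((~q -> p) /\ p)
  9. (((~q -> p) /\ p) /\ ~~(p \/ p))
Total distinct subformulas = 9

9


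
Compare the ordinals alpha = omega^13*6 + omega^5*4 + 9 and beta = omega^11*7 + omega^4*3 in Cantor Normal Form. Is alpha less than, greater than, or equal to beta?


Compare term by term from highest exponent:
alpha = omega^13*6 + omega^5*4 + 9
beta = omega^11*7 + omega^4*3
Term 1: alpha has omega^13*6, beta has omega^11*7
Term 2: alpha has omega^5*4, beta has omega^4*3
Term 3: alpha has omega^0*9, beta has omega^0*0
Result: alpha > beta

alpha > beta


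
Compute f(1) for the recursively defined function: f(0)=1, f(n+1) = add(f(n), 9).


f(0) = 1
f(1) = add(f(0), 9) = add(1, 9) = 10


10


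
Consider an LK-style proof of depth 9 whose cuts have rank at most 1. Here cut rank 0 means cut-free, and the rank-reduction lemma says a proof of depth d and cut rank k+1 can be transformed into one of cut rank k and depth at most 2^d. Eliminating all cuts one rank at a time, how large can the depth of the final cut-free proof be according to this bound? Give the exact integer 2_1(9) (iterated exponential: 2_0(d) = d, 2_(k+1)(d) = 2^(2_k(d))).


Each rank reduction sends depth d to at most 2^d; cut rank r needs r reductions.
2_0(9) = 9
2_1(9) = 2^9 = 512
Cut-free depth bound = 512

512


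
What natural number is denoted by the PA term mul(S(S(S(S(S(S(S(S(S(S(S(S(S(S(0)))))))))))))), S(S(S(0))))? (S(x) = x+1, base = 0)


mul(S^14(0), S^3(0)):
S^14(0) = 14
S^3(0) = 3
14 * 3 = 42

42


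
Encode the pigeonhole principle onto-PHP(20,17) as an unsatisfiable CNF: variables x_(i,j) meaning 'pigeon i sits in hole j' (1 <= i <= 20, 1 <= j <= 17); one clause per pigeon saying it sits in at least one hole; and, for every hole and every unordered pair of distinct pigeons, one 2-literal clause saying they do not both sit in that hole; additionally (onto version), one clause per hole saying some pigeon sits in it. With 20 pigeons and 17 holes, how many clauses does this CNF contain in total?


onto-PHP(20,17): 20 pigeons, 17 holes, 20*17 = 340 variables.
- pigeon clauses: one per pigeon -> 20 clauses
- hole clauses: 17 holes * C(20,2) = 17 * 190 -> 3230 clauses
- onto clauses: one per hole -> 17 clauses
Total clauses = 20 + 3230 + 17 = 3267

3267


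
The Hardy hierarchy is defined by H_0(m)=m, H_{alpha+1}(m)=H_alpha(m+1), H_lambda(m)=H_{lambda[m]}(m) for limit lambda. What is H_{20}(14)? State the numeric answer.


H_20(14):
For finite ordinals k, H_k(n) = n + k (each successor step adds 1).
H_20(14) = 14 + 20 = 34

34


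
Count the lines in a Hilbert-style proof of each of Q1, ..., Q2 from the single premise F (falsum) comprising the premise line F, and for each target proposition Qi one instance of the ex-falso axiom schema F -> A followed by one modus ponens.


Ex falso, line by line:
- 1 premise line (F)
- 2 targets, each needing 1 axiom instance (F -> Qi) + 1 MP = 2 lines: 2 * 2 = 4
Total = 1 + 4 = 5 lines.

5


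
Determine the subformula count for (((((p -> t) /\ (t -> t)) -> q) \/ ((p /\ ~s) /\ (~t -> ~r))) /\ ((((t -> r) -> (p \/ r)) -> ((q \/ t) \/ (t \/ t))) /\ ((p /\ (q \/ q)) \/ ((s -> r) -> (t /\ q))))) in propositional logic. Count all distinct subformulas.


Formula: (((((p -> t) /\ (t -> t)) -> q) \/ ((p /\ ~s) /\ (~t -> ~r))) /\ ((((t -> r) -> (p \/ r)) -> ((q \/ t) \/ (t \/ t))) /\ ((p /\ (q \/ q)) \/ ((s -> r) -> (t /\ q)))))
Subformulas found:
  1. r
  2. q
  3. s
  4. t
  5. p
  6. ~t
  7. ~r
  8. ~s
  9. (t -> t)
  10. (s -> r)
  11. (t \/ t)
  12. (q \/ t)
  13. (p -> t)
  14. (p \/ r)
  15. (t /\ q)
  16. (q \/ q)
  17. (t -> r)
  18. (p /\ ~s)
  19. (~t -> ~r)
  20. (p /\ (q \/ q))
  21. ((s -> r) -> (t /\ q))
  22. ((q \/ t) \/ (t \/ t))
  23. ((t -> r) -> (p \/ r))
  24. ((p -> t) /\ (t -> t))
  25. ((p /\ ~s) /\ (~t -> ~r))
  26. (((p -> t) /\ (t -> t)) -> q)
  27. ((p /\ (q \/ q)) \/ ((s -> r) -> (t /\ q)))
  28. (((t -> r) -> (p \/ r)) -> ((q \/ t) \/ (t \/ t)))
  29. ((((p -> t) /\ (t -> t)) -> q) \/ ((p /\ ~s) /\ (~t -> ~r)))
  30. ((((t -> r) -> (p \/ r)) -> ((q \/ t) \/ (t \/ t))) /\ ((p /\ (q \/ q)) \/ ((s -> r) -> (t /\ q))))
  31. (((((p -> t) /\ (t -> t)) -> q) \/ ((p /\ ~s) /\ (~t -> ~r))) /\ ((((t -> r) -> (p \/ r)) -> ((q \/ t) \/ (t \/ t))) /\ ((p /\ (q \/ q)) \/ ((s -> r) -> (t /\ q)))))
Total distinct subformulas = 31

31


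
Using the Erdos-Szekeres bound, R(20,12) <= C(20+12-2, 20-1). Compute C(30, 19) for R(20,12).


R(20,12) <= C(20+12-2, 20-1) = C(30, 19)
C(30, 19) = 30! / (19! * 11!)
= 54627300

54627300


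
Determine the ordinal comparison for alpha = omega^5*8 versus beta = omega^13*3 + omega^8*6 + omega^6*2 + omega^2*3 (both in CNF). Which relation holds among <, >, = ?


Compare term by term from highest exponent:
alpha = omega^5*8
beta = omega^13*3 + omega^8*6 + omega^6*2 + omega^2*3
Term 1: alpha has omega^5*8, beta has omega^13*3
Term 2: alpha has omega^0*0, beta has omega^8*6
Term 3: alpha has omega^0*0, beta has omega^6*2
Term 4: alpha has omega^0*0, beta has omega^2*3
Result: alpha < beta

alpha < beta
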